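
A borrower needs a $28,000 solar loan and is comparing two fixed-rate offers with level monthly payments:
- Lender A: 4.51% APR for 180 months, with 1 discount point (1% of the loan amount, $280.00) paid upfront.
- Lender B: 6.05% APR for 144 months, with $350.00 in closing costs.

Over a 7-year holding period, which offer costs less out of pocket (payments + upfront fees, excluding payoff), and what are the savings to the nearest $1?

Lender A by $5,078

Lender A: at 4.51% the monthly rate is 0.0037583, so the payment is 28,000 × 0.0037583 / (1 − 1.0037583^−180) = $214.34.
Lender B: monthly rate = 6.05%/12 = 0.0050417; payment = 28,000 × 0.0050417 / (1 − (1+0.0050417)^−144) = $273.96.
Over 84 months: Lender A costs 84 × $214.34 + $280.00 = $18,284.56; Lender B costs 84 × $273.96 + $350.00 = $23,362.64.
Lender A is cheaper by $23,362.64 − $18,284.56 = $5,078.08.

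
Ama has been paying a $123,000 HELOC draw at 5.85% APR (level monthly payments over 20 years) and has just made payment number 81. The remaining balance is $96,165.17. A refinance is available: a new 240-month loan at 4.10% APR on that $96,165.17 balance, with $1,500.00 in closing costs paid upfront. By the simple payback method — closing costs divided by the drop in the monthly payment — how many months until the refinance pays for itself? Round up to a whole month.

6 months

Current payment = 123,000 × 5.85%/12 / (1 − (1+0.0048750)^−240) = $870.60.
Refinanced payment = 96,165.17 × 0.0034167 / (1 − (1+0.0034167)^−240) = $587.82.
Monthly savings = $870.60 − $587.82 = $282.78.
Break-even = $1,500.00 / $282.78 = 5.30 → 6 months.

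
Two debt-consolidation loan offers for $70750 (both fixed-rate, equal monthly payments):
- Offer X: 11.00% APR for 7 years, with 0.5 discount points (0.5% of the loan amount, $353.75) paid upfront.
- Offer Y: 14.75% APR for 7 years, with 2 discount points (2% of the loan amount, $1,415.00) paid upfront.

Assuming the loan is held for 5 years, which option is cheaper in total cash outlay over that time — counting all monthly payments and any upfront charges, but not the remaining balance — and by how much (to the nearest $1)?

Offer X by $9,697

Offer X: monthly rate = 11%/12 = 0.0091667; payment = 70,750 × 0.0091667 / (1 − (1+0.0091667)^−84) = $1,211.41.
Offer Y: at 14.75% the monthly rate is 0.0122917, so the payment is 70,750 × 0.0122917 / (1 − 1.0122917^−84) = $1,355.34.
Over 60 months: Offer X costs 60 × $1,211.41 + $353.75 = $73,038.35; Offer Y costs 60 × $1,355.34 + $1,415.00 = $82,735.40.
Offer X is cheaper by $82,735.40 − $73,038.35 = $9,697.05.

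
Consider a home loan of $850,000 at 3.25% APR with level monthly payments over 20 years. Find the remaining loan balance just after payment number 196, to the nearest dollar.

With monthly rate i = 3.25%/12 = 0.0027083, the balance after k of n payments is P · [(1+i)^n − (1+i)^k] / [(1+i)^n − 1].
(1+0.0027083)^240 = 1.91385853 and (1+0.0027083)^196 = 1.69912904, so the balance is 850,000 × (1.91385853 − 1.69912904) / (1.91385853 − 1) = $199,724.64.

$199,725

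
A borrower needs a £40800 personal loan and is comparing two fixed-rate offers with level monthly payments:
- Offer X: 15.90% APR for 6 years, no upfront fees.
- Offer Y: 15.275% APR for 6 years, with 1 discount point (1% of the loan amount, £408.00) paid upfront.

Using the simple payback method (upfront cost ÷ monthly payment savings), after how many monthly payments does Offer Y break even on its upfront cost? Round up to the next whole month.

Offer X: at 15.90% the monthly rate is 0.0132500, so the payment is 40,800 × 0.0132500 / (1 − 1.0132500^−72) = £882.78.
Offer Y: at 15.275% the monthly rate is 0.0127292, so the payment is 40,800 × 0.0127292 / (1 − 1.0127292^−72) = £868.82.
Monthly savings = £882.78 − £868.82 = £13.96.
Break-even = £408.00 / £13.96 = 29.23 → 30 months.

30 months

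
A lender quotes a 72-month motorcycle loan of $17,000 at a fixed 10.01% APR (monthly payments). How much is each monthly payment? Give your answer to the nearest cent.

$315.02

Monthly rate = 10.01%/12 = 0.0083417; payment = 17,000 × 0.0083417 / (1 − (1+0.0083417)^−72) = $315.02.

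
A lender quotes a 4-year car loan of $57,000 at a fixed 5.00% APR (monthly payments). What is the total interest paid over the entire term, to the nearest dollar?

At 5.00% the monthly rate is 0.0041667, so the payment is 57,000 × 0.0041667 / (1 − 1.0041667^−48) = $1,312.67.
Total paid = 48 × $1,312.67 = $63,008.16; interest = $63,008.16 − $57,000 = $6,008.16.

$6,008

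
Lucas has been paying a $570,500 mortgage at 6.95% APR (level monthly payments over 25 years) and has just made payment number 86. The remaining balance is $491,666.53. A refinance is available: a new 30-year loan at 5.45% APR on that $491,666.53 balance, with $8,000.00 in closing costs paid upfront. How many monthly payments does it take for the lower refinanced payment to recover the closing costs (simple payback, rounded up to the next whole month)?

7 months

Current payment = 570,500 × 6.95%/12 / (1 − (1+0.0057917)^−300) = $4,014.00.
Refinanced payment = 491,666.53 × 0.0045417 / (1 − (1+0.0045417)^−360) = $2,776.22.
Monthly savings = $4,014.00 − $2,776.22 = $1,237.78.
Break-even = $8,000.00 / $1,237.78 = 6.46 → 7 months.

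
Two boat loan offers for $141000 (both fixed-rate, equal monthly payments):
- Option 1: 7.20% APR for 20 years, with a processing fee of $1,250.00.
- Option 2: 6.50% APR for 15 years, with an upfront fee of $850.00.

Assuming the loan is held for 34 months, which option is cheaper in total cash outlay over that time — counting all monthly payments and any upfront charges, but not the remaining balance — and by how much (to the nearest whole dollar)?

Option 1: at 7.20% the monthly rate is 0.0060000, so the payment is 141,000 × 0.0060000 / (1 − 1.0060000^−240) = $1,110.16.
Option 2: at 6.50% the monthly rate is 0.0054167, so the payment is 141,000 × 0.0054167 / (1 − 1.0054167^−180) = $1,228.26.
Over 34 months: Option 1 costs 34 × $1,110.16 + $1,250.00 = $38,995.44; Option 2 costs 34 × $1,228.26 + $850.00 = $42,610.84.
Option 1 is cheaper by $42,610.84 − $38,995.44 = $3,615.40.

Option 1 by $3,615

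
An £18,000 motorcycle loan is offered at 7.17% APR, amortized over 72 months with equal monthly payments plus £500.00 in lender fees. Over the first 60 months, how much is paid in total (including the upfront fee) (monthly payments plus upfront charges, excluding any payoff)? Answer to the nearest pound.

£19,001

Monthly rate = 7.17%/12 = 0.0059750; payment = 18,000 × 0.0059750 / (1 − (1+0.0059750)^−72) = £308.35.
Total outlay = 60 × £308.35 + £500.00 = £19,001.00.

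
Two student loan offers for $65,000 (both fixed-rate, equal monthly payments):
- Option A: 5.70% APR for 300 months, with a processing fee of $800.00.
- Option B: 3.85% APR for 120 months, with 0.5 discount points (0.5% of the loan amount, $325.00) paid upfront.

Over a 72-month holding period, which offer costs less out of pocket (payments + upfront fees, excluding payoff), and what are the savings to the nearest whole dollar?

Option A: at 5.70% the monthly rate is 0.0047500, so the payment is 65,000 × 0.0047500 / (1 − 1.0047500^−300) = $406.96.
Option B: at 3.85% the monthly rate is 0.0032083, so the payment is 65,000 × 0.0032083 / (1 − 1.0032083^−120) = $653.47.
Over 72 months: Option A costs 72 × $406.96 + $800.00 = $30,101.12; Option B costs 72 × $653.47 + $325.00 = $47,374.84.
Option A is cheaper by $47,374.84 − $30,101.12 = $17,273.72.

Option A by $17,274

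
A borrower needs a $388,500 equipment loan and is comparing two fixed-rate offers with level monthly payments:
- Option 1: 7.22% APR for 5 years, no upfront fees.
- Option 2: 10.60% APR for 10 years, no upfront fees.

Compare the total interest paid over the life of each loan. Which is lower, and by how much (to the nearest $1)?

Option 1: at 7.22% the monthly rate is 0.0060167, so the payment is 388,500 × 0.0060167 / (1 − 1.0060167^−60) = $7,733.15.
Total interest on Option 1 = 60 × $7,733.15 − $388,500 = $75,489.00.
Option 2: monthly rate = 10.6%/12 = 0.0088333; payment = 388,500 × 0.0088333 / (1 − (1+0.0088333)^−120) = $5,264.00.
Total interest on Option 2 = 120 × $5,264.00 − $388,500 = $243,180.00.
Option 1 is lower by $167,691.00.

Option 1 by $167,691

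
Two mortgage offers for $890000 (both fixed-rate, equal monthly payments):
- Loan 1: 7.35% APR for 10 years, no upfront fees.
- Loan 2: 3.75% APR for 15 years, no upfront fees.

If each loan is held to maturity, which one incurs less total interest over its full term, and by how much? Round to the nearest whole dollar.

Loan 1: monthly rate = 7.35%/12 = 0.0061250; payment = 890,000 × 0.0061250 / (1 − (1+0.0061250)^−120) = $10,494.91.
Total interest on Loan 1 = 120 × $10,494.91 − $890,000 = $369,389.20.
Loan 2: monthly rate = 3.75%/12 = 0.0031250; payment = 890,000 × 0.0031250 / (1 − (1+0.0031250)^−180) = $6,472.28.
Total interest on Loan 2 = 180 × $6,472.28 − $890,000 = $275,010.40.
Loan 2 is lower by $94,378.80.

Loan 2 by $94,379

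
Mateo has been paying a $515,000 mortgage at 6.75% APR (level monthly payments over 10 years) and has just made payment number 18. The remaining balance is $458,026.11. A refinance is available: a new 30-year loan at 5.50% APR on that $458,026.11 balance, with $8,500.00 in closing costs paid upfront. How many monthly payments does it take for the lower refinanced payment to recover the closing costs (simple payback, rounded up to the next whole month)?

Current payment = 515,000 × 6.75%/12 / (1 − (1+0.0056250)^−120) = $5,913.44.
Refinanced payment = 458,026.11 × 0.0045833 / (1 − (1+0.0045833)^−360) = $2,600.62.
Monthly savings = $5,913.44 − $2,600.62 = $3,312.82.
Break-even = $8,500.00 / $3,312.82 = 2.57 → 3 months.

3 months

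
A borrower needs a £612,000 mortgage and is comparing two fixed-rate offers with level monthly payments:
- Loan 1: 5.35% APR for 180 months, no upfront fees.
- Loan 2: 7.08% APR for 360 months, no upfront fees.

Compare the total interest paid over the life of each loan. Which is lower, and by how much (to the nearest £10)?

Loan 1: monthly rate = 5.35%/12 = 0.0044583; payment = 612,000 × 0.0044583 / (1 − (1+0.0044583)^−180) = £4,951.97.
Total interest on Loan 1 = 180 × £4,951.97 − £612,000 = £279,354.60.
Loan 2: at 7.08% the monthly rate is 0.0059000, so the payment is 612,000 × 0.0059000 / (1 − 1.0059000^−360) = £4,104.59.
Total interest on Loan 2 = 360 × £4,104.59 − £612,000 = £865,652.40.
Loan 1 is lower by £586,297.80.

Loan 1 by £586,300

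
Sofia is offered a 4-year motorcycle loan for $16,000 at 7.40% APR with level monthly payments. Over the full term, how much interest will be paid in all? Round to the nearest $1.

$2,534

Monthly rate = 7.4%/12 = 0.0061667; payment = 16,000 × 0.0061667 / (1 − (1+0.0061667)^−48) = $386.12.
Total paid = 48 × $386.12 = $18,533.76; interest = $18,533.76 − $16,000 = $2,533.76.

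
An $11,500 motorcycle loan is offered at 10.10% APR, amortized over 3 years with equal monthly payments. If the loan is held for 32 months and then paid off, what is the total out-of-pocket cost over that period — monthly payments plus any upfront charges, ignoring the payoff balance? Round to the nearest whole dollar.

Monthly rate = 10.1%/12 = 0.0084167; payment = 11,500 × 0.0084167 / (1 − (1+0.0084167)^−36) = $371.61.
Total outlay = 32 × $371.61 = $11,891.52.

$11,892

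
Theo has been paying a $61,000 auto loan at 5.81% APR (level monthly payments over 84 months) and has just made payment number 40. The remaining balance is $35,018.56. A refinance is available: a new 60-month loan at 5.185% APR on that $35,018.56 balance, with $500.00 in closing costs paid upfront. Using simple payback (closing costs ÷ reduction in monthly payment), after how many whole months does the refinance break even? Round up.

Current payment = 61,000 × 5.81%/12 / (1 − (1+0.0048417)^−84) = $885.58.
Refinanced payment = 35,018.56 × 0.0043208 / (1 − (1+0.0043208)^−60) = $663.82.
Monthly savings = $885.58 − $663.82 = $221.76.
Break-even = $500.00 / $221.76 = 2.25 → 3 months.

3 months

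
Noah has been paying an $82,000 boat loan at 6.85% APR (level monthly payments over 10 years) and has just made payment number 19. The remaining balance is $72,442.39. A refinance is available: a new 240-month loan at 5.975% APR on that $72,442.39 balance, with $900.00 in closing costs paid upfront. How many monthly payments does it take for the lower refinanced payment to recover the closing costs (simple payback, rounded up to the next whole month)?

3 months

Current payment = 82,000 × 6.85%/12 / (1 − (1+0.0057083)^−120) = $945.76.
Refinanced payment = 72,442.39 × 0.0049792 / (1 − (1+0.0049792)^−240) = $517.96.
Monthly savings = $945.76 − $517.96 = $427.80.
Break-even = $900.00 / $427.80 = 2.10 → 3 months.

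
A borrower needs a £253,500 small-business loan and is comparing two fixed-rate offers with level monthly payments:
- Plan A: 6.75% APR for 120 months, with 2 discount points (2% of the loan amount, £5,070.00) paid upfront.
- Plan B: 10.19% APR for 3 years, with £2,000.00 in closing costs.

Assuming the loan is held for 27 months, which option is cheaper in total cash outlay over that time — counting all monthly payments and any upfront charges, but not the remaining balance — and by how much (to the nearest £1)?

Plan A by £139,802

Plan A: at 6.75% the monthly rate is 0.0056250, so the payment is 253,500 × 0.0056250 / (1 − 1.0056250^−120) = £2,910.79.
Plan B: at 10.19% the monthly rate is 0.0084917, so the payment is 253,500 × 0.0084917 / (1 − 1.0084917^−36) = £8,202.36.
Over 27 months: Plan A costs 27 × £2,910.79 + £5,070.00 = £83,661.33; Plan B costs 27 × £8,202.36 + £2,000.00 = £223,463.72.
Plan A is cheaper by £223,463.72 − £83,661.33 = £139,802.39.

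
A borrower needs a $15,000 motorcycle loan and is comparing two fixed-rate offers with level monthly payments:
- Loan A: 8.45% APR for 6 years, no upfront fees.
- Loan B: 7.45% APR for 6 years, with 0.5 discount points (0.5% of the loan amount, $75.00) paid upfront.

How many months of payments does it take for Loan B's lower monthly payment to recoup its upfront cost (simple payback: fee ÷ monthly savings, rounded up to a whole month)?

Loan A: at 8.45% the monthly rate is 0.0070417, so the payment is 15,000 × 0.0070417 / (1 − 1.0070417^−72) = $266.31.
Loan B: monthly rate = 7.45%/12 = 0.0062083; payment = 15,000 × 0.0062083 / (1 − (1+0.0062083)^−72) = $258.99.
Monthly savings = $266.31 − $258.99 = $7.32.
Break-even = $75.00 / $7.32 = 10.25 → 11 months.

11 months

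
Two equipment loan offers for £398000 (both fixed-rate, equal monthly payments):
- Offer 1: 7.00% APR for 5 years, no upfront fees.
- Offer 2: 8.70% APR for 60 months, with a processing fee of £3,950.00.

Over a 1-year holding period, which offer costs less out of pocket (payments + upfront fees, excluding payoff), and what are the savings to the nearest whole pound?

Offer 1 by £7,827

Offer 1: monthly rate = 7%/12 = 0.0058333; payment = 398,000 × 0.0058333 / (1 − (1+0.0058333)^−60) = £7,880.88.
Offer 2: monthly rate = 8.7%/12 = 0.0072500; payment = 398,000 × 0.0072500 / (1 − (1+0.0072500)^−60) = £8,204.00.
Over 12 months: Offer 1 costs 12 × £7,880.88 = £94,570.56; Offer 2 costs 12 × £8,204.00 + £3,950.00 = £102,398.00.
Offer 1 is cheaper by £102,398.00 − £94,570.56 = £7,827.44.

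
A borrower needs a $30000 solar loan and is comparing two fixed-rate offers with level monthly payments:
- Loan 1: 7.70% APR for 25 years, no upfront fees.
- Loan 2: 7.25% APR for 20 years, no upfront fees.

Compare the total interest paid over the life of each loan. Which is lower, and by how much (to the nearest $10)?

Loan 1: at 7.70% the monthly rate is 0.0064167, so the payment is 30,000 × 0.0064167 / (1 − 1.0064167^−300) = $225.61.
Total interest on Loan 1 = 300 × $225.61 − $30,000 = $37,683.00.
Loan 2: monthly rate = 7.25%/12 = 0.0060417; payment = 30,000 × 0.0060417 / (1 − (1+0.0060417)^−240) = $237.11.
Total interest on Loan 2 = 240 × $237.11 − $30,000 = $26,906.40.
Loan 2 is lower by $10,776.60.

Loan 2 by $10,780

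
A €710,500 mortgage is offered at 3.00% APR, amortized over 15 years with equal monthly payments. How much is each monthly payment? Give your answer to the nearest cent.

At 3.00% the monthly rate is 0.0025000, so the payment is 710,500 × 0.0025000 / (1 − 1.0025000^−180) = €4,906.58.

€4,906.58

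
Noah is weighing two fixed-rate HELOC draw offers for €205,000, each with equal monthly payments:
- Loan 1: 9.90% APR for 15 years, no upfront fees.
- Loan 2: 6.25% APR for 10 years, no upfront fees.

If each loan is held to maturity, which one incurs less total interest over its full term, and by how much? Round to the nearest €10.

Loan 1: monthly rate = 9.9%/12 = 0.0082500; payment = 205,000 × 0.0082500 / (1 − (1+0.0082500)^−180) = €2,190.42.
Total interest on Loan 1 = 180 × €2,190.42 − €205,000 = €189,275.60.
Loan 2: at 6.25% the monthly rate is 0.0052083, so the payment is 205,000 × 0.0052083 / (1 − 1.0052083^−120) = €2,301.74.
Total interest on Loan 2 = 120 × €2,301.74 − €205,000 = €71,208.80.
Loan 2 is lower by €118,066.80.

Loan 2 by €118,070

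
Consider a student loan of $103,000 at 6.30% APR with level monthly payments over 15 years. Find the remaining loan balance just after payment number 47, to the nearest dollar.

$84,653

With monthly rate i = 6.3%/12 = 0.0052500, the balance after k of n payments is P · [(1+i)^n − (1+i)^k] / [(1+i)^n − 1].
(1+0.0052500)^180 = 2.56646130 and (1+0.0052500)^47 = 1.27903328, so the balance is 103,000 × (2.56646130 − 1.27903328) / (2.56646130 − 1) = $84,652.64.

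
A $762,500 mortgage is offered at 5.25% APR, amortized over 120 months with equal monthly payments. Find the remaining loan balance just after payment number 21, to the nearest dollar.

With monthly rate i = 5.25%/12 = 0.0043750, the balance after k of n payments is P · [(1+i)^n − (1+i)^k] / [(1+i)^n − 1].
(1+0.0043750)^120 = 1.68852421 and (1+0.0043750)^21 = 1.09600813, so the balance is 762,500 × (1.68852421 − 1.09600813) / (1.68852421 − 1) = $656,176.65.

$656,177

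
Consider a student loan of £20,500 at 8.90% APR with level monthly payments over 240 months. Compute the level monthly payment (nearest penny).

Monthly rate = 8.9%/12 = 0.0074167; payment = 20,500 × 0.0074167 / (1 − (1+0.0074167)^−240) = £183.13.

£183.13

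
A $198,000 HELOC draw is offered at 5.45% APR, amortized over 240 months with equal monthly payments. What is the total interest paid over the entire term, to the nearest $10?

$127,540

Monthly rate = 5.45%/12 = 0.0045417; payment = 198,000 × 0.0045417 / (1 − (1+0.0045417)^−240) = $1,356.43.
Total paid = 240 × $1,356.43 = $325,543.20; interest = $325,543.20 − $198,000 = $127,543.20.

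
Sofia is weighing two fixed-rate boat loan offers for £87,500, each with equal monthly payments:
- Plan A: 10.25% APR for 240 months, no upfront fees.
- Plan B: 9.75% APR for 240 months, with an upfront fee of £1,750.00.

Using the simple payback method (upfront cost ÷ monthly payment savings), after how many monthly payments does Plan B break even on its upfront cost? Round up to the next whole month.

61 months

Plan A: monthly rate = 10.25%/12 = 0.0085417; payment = 87,500 × 0.0085417 / (1 − (1+0.0085417)^−240) = £858.94.
Plan B: monthly rate = 9.75%/12 = 0.0081250; payment = 87,500 × 0.0081250 / (1 − (1+0.0081250)^−240) = £829.95.
Monthly savings = £858.94 − £829.95 = £28.99.
Break-even = £1,750.00 / £28.99 = 60.37 → 61 months.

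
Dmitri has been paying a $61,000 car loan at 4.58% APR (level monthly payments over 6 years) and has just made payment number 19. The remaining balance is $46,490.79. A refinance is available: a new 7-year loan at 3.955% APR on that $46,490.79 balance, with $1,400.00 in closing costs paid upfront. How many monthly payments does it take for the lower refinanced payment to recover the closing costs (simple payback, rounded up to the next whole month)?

5 months

Current payment = 61,000 × 4.58%/12 / (1 − (1+0.0038167)^−72) = $970.56.
Refinanced payment = 46,490.79 × 0.0032958 / (1 − (1+0.0032958)^−84) = $634.51.
Monthly savings = $970.56 − $634.51 = $336.05.
Break-even = $1,400.00 / $336.05 = 4.17 → 5 months.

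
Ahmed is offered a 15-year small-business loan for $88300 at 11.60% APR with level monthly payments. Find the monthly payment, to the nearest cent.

$1,037.13

At 11.60% the monthly rate is 0.0096667, so the payment is 88,300 × 0.0096667 / (1 − 1.0096667^−180) = $1,037.13.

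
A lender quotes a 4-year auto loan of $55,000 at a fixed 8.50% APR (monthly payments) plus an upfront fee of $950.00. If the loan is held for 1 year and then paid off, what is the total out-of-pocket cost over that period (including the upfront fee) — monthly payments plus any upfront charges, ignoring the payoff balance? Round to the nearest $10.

Monthly rate = 8.5%/12 = 0.0070833; payment = 55,000 × 0.0070833 / (1 − (1+0.0070833)^−48) = $1,355.66.
Total outlay = 12 × $1,355.66 + $950.00 = $17,217.92.

$17,220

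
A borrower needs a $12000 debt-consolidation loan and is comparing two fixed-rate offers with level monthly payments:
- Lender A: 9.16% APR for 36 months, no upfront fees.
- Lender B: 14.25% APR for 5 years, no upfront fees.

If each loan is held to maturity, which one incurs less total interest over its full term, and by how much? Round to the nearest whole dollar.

Lender A by $3,077

Lender A: at 9.16% the monthly rate is 0.0076333, so the payment is 12,000 × 0.0076333 / (1 − 1.0076333^−36) = $382.49.
Total interest on Lender A = 36 × $382.49 − $12,000 = $1,769.64.
Lender B: at 14.25% the monthly rate is 0.0118750, so the payment is 12,000 × 0.0118750 / (1 − 1.0118750^−60) = $280.78.
Total interest on Lender B = 60 × $280.78 − $12,000 = $4,846.80.
Lender A is lower by $3,077.16.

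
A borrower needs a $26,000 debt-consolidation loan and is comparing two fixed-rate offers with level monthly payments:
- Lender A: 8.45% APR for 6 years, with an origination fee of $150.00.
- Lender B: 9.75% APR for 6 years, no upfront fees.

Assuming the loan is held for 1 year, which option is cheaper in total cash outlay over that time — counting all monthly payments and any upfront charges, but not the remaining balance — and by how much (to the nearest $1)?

Lender A by $52

Lender A: at 8.45% the monthly rate is 0.0070417, so the payment is 26,000 × 0.0070417 / (1 − 1.0070417^−72) = $461.60.
Lender B: monthly rate = 9.75%/12 = 0.0081250; payment = 26,000 × 0.0081250 / (1 − (1+0.0081250)^−72) = $478.40.
Over 12 months: Lender A costs 12 × $461.60 + $150.00 = $5,689.20; Lender B costs 12 × $478.40 = $5,740.80.
Lender A is cheaper by $5,740.80 − $5,689.20 = $51.60.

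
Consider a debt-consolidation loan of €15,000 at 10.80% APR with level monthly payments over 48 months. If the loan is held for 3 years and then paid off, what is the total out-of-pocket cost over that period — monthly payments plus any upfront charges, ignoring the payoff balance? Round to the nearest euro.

€13,904

At 10.80% the monthly rate is 0.0090000, so the payment is 15,000 × 0.0090000 / (1 − 1.0090000^−48) = €386.23.
Total outlay = 36 × €386.23 = €13,904.28.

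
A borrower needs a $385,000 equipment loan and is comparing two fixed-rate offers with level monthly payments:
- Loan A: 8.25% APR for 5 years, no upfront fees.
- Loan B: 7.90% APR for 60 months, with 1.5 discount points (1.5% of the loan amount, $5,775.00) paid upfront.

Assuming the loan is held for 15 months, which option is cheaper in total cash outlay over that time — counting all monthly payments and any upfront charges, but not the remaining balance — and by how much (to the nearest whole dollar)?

Loan A: at 8.25% the monthly rate is 0.0068750, so the payment is 385,000 × 0.0068750 / (1 − 1.0068750^−60) = $7,852.56.
Loan B: at 7.90% the monthly rate is 0.0065833, so the payment is 385,000 × 0.0065833 / (1 − 1.0065833^−60) = $7,788.00.
Over 15 months: Loan A costs 15 × $7,852.56 = $117,788.40; Loan B costs 15 × $7,788.00 + $5,775.00 = $122,595.00.
Loan A is cheaper by $122,595.00 − $117,788.40 = $4,806.60.

Loan A by $4,807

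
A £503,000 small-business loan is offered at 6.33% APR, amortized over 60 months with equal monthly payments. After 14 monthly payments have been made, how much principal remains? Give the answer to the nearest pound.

With monthly rate i = 6.33%/12 = 0.0052750, the balance after k of n payments is P · [(1+i)^n − (1+i)^k] / [(1+i)^n − 1].
(1+0.0052750)^60 = 1.37117516 and (1+0.0052750)^14 = 1.07643634, so the balance is 503,000 × (1.37117516 − 1.07643634) / (1.37117516 − 1) = £399,416.88.

£399,417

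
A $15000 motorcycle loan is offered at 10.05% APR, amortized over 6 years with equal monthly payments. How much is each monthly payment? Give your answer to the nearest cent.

$278.27

At 10.05% the monthly rate is 0.0083750, so the payment is 15,000 × 0.0083750 / (1 − 1.0083750^−72) = $278.27.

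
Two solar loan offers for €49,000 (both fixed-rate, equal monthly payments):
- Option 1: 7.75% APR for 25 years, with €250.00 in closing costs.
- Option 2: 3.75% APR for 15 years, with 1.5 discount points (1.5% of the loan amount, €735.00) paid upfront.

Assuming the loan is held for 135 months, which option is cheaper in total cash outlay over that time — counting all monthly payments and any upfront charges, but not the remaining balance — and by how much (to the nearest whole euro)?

Option 1: at 7.75% the monthly rate is 0.0064583, so the payment is 49,000 × 0.0064583 / (1 − 1.0064583^−300) = €370.11.
Option 2: monthly rate = 3.75%/12 = 0.0031250; payment = 49,000 × 0.0031250 / (1 − (1+0.0031250)^−180) = €356.34.
Over 135 months: Option 1 costs 135 × €370.11 + €250.00 = €50,214.85; Option 2 costs 135 × €356.34 + €735.00 = €48,840.90.
Option 2 is cheaper by €50,214.85 − €48,840.90 = €1,373.95.

Option 2 by €1,374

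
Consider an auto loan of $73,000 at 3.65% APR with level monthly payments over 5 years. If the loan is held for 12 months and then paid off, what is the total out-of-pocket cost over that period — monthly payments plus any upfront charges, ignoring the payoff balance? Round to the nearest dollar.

$15,995

Monthly rate = 3.65%/12 = 0.0030417; payment = 73,000 × 0.0030417 / (1 − (1+0.0030417)^−60) = $1,332.91.
Total outlay = 12 × $1,332.91 = $15,994.92.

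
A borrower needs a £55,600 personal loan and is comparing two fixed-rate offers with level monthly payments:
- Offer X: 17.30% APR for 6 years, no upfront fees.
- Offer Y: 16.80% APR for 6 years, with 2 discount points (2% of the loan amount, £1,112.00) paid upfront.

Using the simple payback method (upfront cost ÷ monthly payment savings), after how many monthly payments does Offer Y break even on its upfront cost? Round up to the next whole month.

Offer X: monthly rate = 17.3%/12 = 0.0144167; payment = 55,600 × 0.0144167 / (1 − (1+0.0144167)^−72) = £1,246.21.
Offer Y: monthly rate = 16.8%/12 = 0.0140000; payment = 55,600 × 0.0140000 / (1 − (1+0.0140000)^−72) = £1,230.69.
Monthly savings = £1,246.21 − £1,230.69 = £15.52.
Break-even = £1,112.00 / £15.52 = 71.65 → 72 months.

72 months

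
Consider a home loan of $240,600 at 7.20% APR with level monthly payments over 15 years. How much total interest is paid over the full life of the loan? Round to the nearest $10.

$153,520

At 7.20% the monthly rate is 0.0060000, so the payment is 240,600 × 0.0060000 / (1 − 1.0060000^−180) = $2,189.57.
Total paid = 180 × $2,189.57 = $394,122.60; interest = $394,122.60 − $240,600 = $153,522.60.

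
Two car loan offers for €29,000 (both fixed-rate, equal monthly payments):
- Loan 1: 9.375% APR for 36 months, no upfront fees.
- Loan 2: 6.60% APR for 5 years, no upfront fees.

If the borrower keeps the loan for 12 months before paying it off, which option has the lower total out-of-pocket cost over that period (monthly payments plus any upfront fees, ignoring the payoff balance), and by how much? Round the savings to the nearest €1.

Loan 1: monthly rate = 9.375%/12 = 0.0078125; payment = 29,000 × 0.0078125 / (1 − (1+0.0078125)^−36) = €927.26.
Loan 2: monthly rate = 6.6%/12 = 0.0055000; payment = 29,000 × 0.0055000 / (1 − (1+0.0055000)^−60) = €568.78.
Over 12 months: Loan 1 costs 12 × €927.26 = €11,127.12; Loan 2 costs 12 × €568.78 = €6,825.36.
Loan 2 is cheaper by €11,127.12 − €6,825.36 = €4,301.76.

Loan 2 by €4,302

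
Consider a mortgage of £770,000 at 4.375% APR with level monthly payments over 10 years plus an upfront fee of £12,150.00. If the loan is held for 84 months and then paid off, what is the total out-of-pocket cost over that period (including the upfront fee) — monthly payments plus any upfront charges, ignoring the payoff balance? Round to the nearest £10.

£678,590

At 4.375% the monthly rate is 0.0036458, so the payment is 770,000 × 0.0036458 / (1 − 1.0036458^−120) = £7,933.84.
Total outlay = 84 × £7,933.84 + £12,150.00 = £678,592.56.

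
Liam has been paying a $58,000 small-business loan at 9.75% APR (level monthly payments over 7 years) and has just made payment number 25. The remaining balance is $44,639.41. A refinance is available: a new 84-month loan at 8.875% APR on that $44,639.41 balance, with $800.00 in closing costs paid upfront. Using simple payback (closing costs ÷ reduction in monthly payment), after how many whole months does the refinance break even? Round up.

4 months

Current payment = 58,000 × 9.75%/12 / (1 − (1+0.0081250)^−84) = $955.39.
Refinanced payment = 44,639.41 × 0.0073958 / (1 − (1+0.0073958)^−84) = $715.38.
Monthly savings = $955.39 − $715.38 = $240.01.
Break-even = $800.00 / $240.01 = 3.33 → 4 months.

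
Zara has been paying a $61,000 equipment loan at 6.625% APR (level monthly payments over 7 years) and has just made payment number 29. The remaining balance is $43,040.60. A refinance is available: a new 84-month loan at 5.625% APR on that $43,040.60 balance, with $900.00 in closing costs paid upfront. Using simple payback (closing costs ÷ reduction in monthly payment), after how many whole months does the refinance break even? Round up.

Current payment = 61,000 × 6.625%/12 / (1 − (1+0.0055208)^−84) = $909.51.
Refinanced payment = 43,040.60 × 0.0046875 / (1 − (1+0.0046875)^−84) = $621.05.
Monthly savings = $909.51 − $621.05 = $288.46.
Break-even = $900.00 / $288.46 = 3.12 → 4 months.

4 months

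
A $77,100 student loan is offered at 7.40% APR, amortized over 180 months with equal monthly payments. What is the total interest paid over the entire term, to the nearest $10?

$50,760

At 7.40% the monthly rate is 0.0061667, so the payment is 77,100 × 0.0061667 / (1 − 1.0061667^−180) = $710.35.
Total paid = 180 × $710.35 = $127,863.00; interest = $127,863.00 − $77,100 = $50,763.00.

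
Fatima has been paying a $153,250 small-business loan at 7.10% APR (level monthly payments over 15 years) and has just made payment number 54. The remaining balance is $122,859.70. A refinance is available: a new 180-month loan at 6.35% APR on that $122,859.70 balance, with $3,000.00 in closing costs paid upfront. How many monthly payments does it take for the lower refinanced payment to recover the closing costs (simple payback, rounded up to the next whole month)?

Current payment = 153,250 × 7.1%/12 / (1 − (1+0.0059167)^−180) = $1,386.04.
Refinanced payment = 122,859.70 × 0.0052917 / (1 − (1+0.0052917)^−180) = $1,060.13.
Monthly savings = $1,386.04 − $1,060.13 = $325.91.
Break-even = $3,000.00 / $325.91 = 9.20 → 10 months.

10 months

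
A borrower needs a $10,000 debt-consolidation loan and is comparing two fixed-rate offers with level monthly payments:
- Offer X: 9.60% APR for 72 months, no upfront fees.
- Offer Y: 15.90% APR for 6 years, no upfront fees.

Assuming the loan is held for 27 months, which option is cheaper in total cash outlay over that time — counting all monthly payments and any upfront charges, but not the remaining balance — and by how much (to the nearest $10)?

Offer X by $890

Offer X: monthly rate = 9.6%/12 = 0.0080000; payment = 10,000 × 0.0080000 / (1 − (1+0.0080000)^−72) = $183.25.
Offer Y: monthly rate = 15.9%/12 = 0.0132500; payment = 10,000 × 0.0132500 / (1 − (1+0.0132500)^−72) = $216.37.
Over 27 months: Offer X costs 27 × $183.25 = $4,947.75; Offer Y costs 27 × $216.37 = $5,841.99.
Offer X is cheaper by $5,841.99 − $4,947.75 = $894.24.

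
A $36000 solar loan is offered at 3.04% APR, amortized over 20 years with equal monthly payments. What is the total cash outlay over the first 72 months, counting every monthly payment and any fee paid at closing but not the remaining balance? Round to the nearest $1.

At 3.04% the monthly rate is 0.0025333, so the payment is 36,000 × 0.0025333 / (1 − 1.0025333^−240) = $200.38.
Total outlay = 72 × $200.38 = $14,427.36.

$14,427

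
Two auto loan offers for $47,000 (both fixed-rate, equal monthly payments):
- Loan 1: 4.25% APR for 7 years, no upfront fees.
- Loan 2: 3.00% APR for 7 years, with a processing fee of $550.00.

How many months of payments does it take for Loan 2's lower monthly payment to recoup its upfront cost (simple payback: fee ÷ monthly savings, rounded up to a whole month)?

Loan 1: monthly rate = 4.25%/12 = 0.0035417; payment = 47,000 × 0.0035417 / (1 − (1+0.0035417)^−84) = $647.86.
Loan 2: at 3.00% the monthly rate is 0.0025000, so the payment is 47,000 × 0.0025000 / (1 − 1.0025000^−84) = $621.03.
Monthly savings = $647.86 − $621.03 = $26.83.
Break-even = $550.00 / $26.83 = 20.50 → 21 months.

21 months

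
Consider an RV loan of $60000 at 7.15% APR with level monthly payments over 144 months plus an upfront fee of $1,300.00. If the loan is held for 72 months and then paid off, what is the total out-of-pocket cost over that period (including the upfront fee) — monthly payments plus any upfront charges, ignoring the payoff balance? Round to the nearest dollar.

At 7.15% the monthly rate is 0.0059583, so the payment is 60,000 × 0.0059583 / (1 − 1.0059583^−144) = $621.84.
Total outlay = 72 × $621.84 + $1,300.00 = $46,072.48.

$46,072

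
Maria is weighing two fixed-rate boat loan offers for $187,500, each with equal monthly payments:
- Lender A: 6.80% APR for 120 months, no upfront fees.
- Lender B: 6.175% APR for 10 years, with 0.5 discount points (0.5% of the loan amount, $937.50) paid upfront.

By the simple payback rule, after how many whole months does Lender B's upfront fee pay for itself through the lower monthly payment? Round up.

Lender A: at 6.80% the monthly rate is 0.0056667, so the payment is 187,500 × 0.0056667 / (1 − 1.0056667^−120) = $2,157.76.
Lender B: at 6.175% the monthly rate is 0.0051458, so the payment is 187,500 × 0.0051458 / (1 − 1.0051458^−120) = $2,098.15.
Monthly savings = $2,157.76 − $2,098.15 = $59.61.
Break-even = $937.50 / $59.61 = 15.73 → 16 months.

16 months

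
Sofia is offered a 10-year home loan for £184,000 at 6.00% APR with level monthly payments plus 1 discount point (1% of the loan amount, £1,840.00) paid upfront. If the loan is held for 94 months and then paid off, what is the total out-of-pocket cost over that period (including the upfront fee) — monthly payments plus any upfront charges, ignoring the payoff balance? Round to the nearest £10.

Monthly rate = 6%/12 = 0.0050000; payment = 184,000 × 0.0050000 / (1 − (1+0.0050000)^−120) = £2,042.78.
Total outlay = 94 × £2,042.78 + £1,840.00 = £193,861.32.

£193,860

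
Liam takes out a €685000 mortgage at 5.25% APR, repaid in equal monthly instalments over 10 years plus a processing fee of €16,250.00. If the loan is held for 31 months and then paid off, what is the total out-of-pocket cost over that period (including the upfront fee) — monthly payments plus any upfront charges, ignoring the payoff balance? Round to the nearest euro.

€244,084

At 5.25% the monthly rate is 0.0043750, so the payment is 685,000 × 0.0043750 / (1 − 1.0043750^−120) = €7,349.48.
Total outlay = 31 × €7,349.48 + €16,250.00 = €244,083.88.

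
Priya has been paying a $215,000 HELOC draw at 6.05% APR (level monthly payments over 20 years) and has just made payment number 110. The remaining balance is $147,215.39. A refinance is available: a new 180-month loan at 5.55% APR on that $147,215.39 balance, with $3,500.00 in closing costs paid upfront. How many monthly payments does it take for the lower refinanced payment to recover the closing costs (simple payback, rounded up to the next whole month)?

Current payment = 215,000 × 6.05%/12 / (1 − (1+0.0050417)^−240) = $1,546.53.
Refinanced payment = 147,215.39 × 0.0046250 / (1 − (1+0.0046250)^−180) = $1,206.78.
Monthly savings = $1,546.53 − $1,206.78 = $339.75.
Break-even = $3,500.00 / $339.75 = 10.30 → 11 months.

11 months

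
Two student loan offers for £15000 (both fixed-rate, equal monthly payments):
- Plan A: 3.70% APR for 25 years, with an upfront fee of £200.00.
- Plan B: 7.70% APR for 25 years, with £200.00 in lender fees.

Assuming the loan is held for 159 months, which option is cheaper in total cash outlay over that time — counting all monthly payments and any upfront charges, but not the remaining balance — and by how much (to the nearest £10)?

Plan A by £5,740

Plan A: monthly rate = 3.7%/12 = 0.0030833; payment = 15,000 × 0.0030833 / (1 − (1+0.0030833)^−300) = £76.71.
Plan B: monthly rate = 7.7%/12 = 0.0064167; payment = 15,000 × 0.0064167 / (1 − (1+0.0064167)^−300) = £112.81.
Over 159 months: Plan A costs 159 × £76.71 + £200.00 = £12,396.89; Plan B costs 159 × £112.81 + £200.00 = £18,136.79.
Plan A is cheaper by £18,136.79 − £12,396.89 = £5,739.90.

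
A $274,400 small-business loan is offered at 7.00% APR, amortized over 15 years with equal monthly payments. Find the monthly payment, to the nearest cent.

At 7.00% the monthly rate is 0.0058333, so the payment is 274,400 × 0.0058333 / (1 − 1.0058333^−180) = $2,466.38.

$2,466.38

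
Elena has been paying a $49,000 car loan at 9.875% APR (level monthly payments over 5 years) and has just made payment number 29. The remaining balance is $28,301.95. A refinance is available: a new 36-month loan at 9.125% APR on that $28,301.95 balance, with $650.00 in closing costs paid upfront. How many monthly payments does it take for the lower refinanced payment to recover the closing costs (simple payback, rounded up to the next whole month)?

Current payment = 49,000 × 9.875%/12 / (1 − (1+0.0082292)^−60) = $1,038.09.
Refinanced payment = 28,301.95 × 0.0076042 / (1 − (1+0.0076042)^−36) = $901.64.
Monthly savings = $1,038.09 − $901.64 = $136.45.
Break-even = $650.00 / $136.45 = 4.76 → 5 months.

5 months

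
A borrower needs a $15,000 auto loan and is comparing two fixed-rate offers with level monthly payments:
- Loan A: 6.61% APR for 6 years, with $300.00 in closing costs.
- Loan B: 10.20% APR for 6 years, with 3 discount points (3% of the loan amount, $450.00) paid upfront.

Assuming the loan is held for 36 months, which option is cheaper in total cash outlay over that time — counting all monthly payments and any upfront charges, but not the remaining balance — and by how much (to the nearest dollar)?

Loan A: at 6.61% the monthly rate is 0.0055083, so the payment is 15,000 × 0.0055083 / (1 − 1.0055083^−72) = $252.94.
Loan B: monthly rate = 10.2%/12 = 0.0085000; payment = 15,000 × 0.0085000 / (1 − (1+0.0085000)^−72) = $279.40.
Over 36 months: Loan A costs 36 × $252.94 + $300.00 = $9,405.84; Loan B costs 36 × $279.40 + $450.00 = $10,508.40.
Loan A is cheaper by $10,508.40 − $9,405.84 = $1,102.56.

Loan A by $1,103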